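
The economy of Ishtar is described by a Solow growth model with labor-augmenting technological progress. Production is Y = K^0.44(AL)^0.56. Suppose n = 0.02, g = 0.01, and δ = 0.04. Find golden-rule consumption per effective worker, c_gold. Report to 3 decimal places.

Break-even investment rate: n + g + δ = 0.02 + 0.01 + 0.04 = 0.07.
At the golden rule the marginal product of capital equals n+g+δ: 0.44·k^(0.44−1) = 0.07. Solving, k_gold = (0.44/0.07)^(1/0.56) ≈ 26.6461.
y_gold = 26.6461^0.44 ≈ 4.2391.
c_gold = y_gold − (n+g+δ)·k_gold = 4.2391 − 0.07·26.6461 ≈ 2.3739.

c_gold ≈ 2.374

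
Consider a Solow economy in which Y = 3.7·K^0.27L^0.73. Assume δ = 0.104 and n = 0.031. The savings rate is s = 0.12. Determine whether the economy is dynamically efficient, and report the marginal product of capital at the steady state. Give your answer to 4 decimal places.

Capital per worker breaks even when investment replaces (n + δ)·k; here n + δ = 0.135.
Steady-state k*: s·A·k^0.27 = 0.135·k gives k* = (0.12·3.7/0.135)^(1/0.73) ≈ 5.1084.
MPK = 0.27·3.7·5.1084^(-0.73) ≈ 0.3038.
MPK > n+δ = 0.135, so the economy is dynamically efficient (under-saving).

dynamically efficient; MPK ≈ 0.3038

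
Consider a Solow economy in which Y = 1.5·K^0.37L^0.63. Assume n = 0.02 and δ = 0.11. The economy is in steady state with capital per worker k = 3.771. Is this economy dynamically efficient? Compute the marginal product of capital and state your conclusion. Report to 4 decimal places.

Break-even investment rate: n + δ = 0.02 + 0.11 = 0.13.
MPK = 0.37·1.5·k^(0.37−1) = 0.37·1.5·3.771^(-0.63) ≈ 0.2405.
MPK > 0.13, so the economy is dynamically efficient (under-saving).

dynamically efficient; MPK ≈ 0.2405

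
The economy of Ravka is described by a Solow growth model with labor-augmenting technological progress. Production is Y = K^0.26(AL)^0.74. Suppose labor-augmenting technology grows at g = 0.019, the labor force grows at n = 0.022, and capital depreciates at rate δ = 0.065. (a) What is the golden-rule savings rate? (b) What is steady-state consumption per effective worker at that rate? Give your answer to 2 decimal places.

(a) s_gold = 0.26; (b) c_gold ≈ 1.01

Break-even investment rate: n + g + δ = 0.022 + 0.019 + 0.065 = 0.106.
For Cobb-Douglas, s_gold equals capital's share: s_gold = 0.26.
Golden rule sets MPK = n+g+δ: 0.26·k^(0.26−1) = 0.106, so k_gold = (0.26/0.106)^(1/0.74) ≈ 3.3618.
y_gold = 3.3618^0.26 ≈ 1.3706; c_gold = (1−0.26)·y_gold ≈ 1.0142.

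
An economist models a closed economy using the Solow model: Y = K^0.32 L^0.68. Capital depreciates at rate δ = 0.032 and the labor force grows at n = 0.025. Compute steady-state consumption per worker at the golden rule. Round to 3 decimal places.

c_gold ≈ 1.531

n + δ = 0.025 + 0.032 = 0.057.
Golden rule sets MPK = n+δ: 0.32·k^(0.32−1) = 0.057, so k_gold = (0.32/0.057)^(1/0.68) ≈ 12.6437.
y_gold = 12.6437^0.32 ≈ 2.2522.
c_gold = y_gold − (n+δ)·k_gold = 2.2522 − 0.057·12.6437 ≈ 1.5315.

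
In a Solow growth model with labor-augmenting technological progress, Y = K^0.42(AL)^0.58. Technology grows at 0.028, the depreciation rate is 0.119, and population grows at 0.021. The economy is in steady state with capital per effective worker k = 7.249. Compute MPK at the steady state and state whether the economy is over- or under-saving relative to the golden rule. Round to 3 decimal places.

over-saving; MPK ≈ 0.133

Capital per effective worker breaks even when investment replaces (n + g + δ)·k; here n + g + δ = 0.168.
MPK = 0.42·k^(0.42−1) = 0.42·7.249^(-0.58) ≈ 0.1331.
MPK < 0.168, so the economy is dynamically inefficient (over-saving).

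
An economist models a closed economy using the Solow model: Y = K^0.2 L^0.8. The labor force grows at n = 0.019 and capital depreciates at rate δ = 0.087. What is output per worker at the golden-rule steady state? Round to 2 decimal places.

y_gold ≈ 1.17

Capital per worker breaks even when investment replaces (n + δ)·k; here n + δ = 0.106.
At the golden rule the marginal product of capital equals n+δ: 0.2·k^(0.2−1) = 0.106. Solving, k_gold = (0.2/0.106)^(1/0.8) ≈ 2.2113.
Output: y_gold = k_gold^0.2 = 2.2113^0.2 ≈ 1.1720.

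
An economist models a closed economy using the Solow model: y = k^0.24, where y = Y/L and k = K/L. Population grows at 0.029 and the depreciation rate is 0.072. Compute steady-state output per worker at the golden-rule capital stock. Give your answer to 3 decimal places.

Break-even investment rate: n + δ = 0.029 + 0.072 = 0.101.
Golden rule sets MPK = n+δ: 0.24·k^(0.24−1) = 0.101, so k_gold = (0.24/0.101)^(1/0.76) ≈ 3.1231.
Output: y_gold = k_gold^0.24 = 3.1231^0.24 ≈ 1.3143.

y_gold ≈ 1.314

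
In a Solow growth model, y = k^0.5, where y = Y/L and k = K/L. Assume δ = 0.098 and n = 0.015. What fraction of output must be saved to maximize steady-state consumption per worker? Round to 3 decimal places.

s_gold = 0.500

Capital per worker breaks even when investment replaces (n + δ)·k; here n + δ = 0.113.
At the golden rule MPK = n+δ, and in any Cobb-Douglas steady state s = (n+δ)·k/y = MPK·k/y = capital's share 0.5.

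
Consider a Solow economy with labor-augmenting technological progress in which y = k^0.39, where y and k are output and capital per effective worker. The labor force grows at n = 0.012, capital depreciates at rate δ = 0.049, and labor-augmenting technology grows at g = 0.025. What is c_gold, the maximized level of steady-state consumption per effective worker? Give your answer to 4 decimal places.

Break-even investment rate: n + g + δ = 0.012 + 0.025 + 0.049 = 0.086.
Maximizing c = f(k) − (n+g+δ)·k gives f'(k) = n+g+δ, i.e. 0.39·k^(0.39−1) = 0.086, so k_gold = (0.39/0.086)^(1/0.61) ≈ 11.9217.
y_gold = 11.9217^0.39 ≈ 2.6289.
c_gold = y_gold − (n+g+δ)·k_gold = 2.6289 − 0.086·11.9217 ≈ 1.6036.

c_gold ≈ 1.6036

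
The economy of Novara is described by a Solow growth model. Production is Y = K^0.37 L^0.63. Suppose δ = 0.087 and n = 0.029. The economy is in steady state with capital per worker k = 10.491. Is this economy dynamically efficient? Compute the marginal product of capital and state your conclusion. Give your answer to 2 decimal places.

Capital per worker breaks even when investment replaces (n + δ)·k; here n + δ = 0.116.
MPK = 0.37·k^(0.37−1) = 0.37·10.491^(-0.63) ≈ 0.0842.
MPK < 0.116, so the economy is dynamically inefficient (over-saving).

dynamically inefficient; MPK ≈ 0.08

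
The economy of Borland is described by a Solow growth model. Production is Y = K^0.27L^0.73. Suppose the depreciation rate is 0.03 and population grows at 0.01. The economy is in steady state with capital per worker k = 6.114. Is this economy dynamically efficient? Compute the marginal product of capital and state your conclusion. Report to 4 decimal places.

dynamically efficient; MPK ≈ 0.0720

n + δ = 0.01 + 0.03 = 0.04.
MPK = 0.27·k^(0.27−1) = 0.27·6.114^(-0.73) ≈ 0.0720.
MPK > 0.04, so the economy is dynamically efficient (under-saving).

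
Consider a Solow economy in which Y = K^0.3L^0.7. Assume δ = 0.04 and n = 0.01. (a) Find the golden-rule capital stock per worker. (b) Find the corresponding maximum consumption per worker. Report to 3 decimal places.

The effective depreciation rate is n + δ = 0.01 + 0.04 = 0.05.
Golden rule sets MPK = n+δ: 0.3·k^(0.3−1) = 0.05, so k_gold = (0.3/0.05)^(1/0.7) ≈ 12.9314.
y_gold = 12.9314^0.3 ≈ 2.1552; c_gold = y_gold − 0.05·k_gold ≈ 1.5087.

(a) k_gold ≈ 12.931; (b) c_gold ≈ 1.509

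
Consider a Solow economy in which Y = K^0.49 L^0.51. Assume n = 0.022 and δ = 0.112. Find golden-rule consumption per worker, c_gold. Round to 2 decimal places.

The effective depreciation rate is n + δ = 0.022 + 0.112 = 0.134.
At the golden rule the marginal product of capital equals n+δ: 0.49·k^(0.49−1) = 0.134. Solving, k_gold = (0.49/0.134)^(1/0.51) ≈ 12.7087.
y_gold = 12.7087^0.49 ≈ 3.4754.
c_gold = y_gold − (n+δ)·k_gold = 3.4754 − 0.134·12.7087 ≈ 1.7725.

c_gold ≈ 1.77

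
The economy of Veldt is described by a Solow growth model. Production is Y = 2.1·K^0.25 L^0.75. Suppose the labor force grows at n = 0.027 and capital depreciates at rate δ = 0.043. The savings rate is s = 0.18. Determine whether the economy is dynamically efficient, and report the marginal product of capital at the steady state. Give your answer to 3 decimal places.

dynamically efficient; MPK ≈ 0.097

Break-even investment rate: n + δ = 0.027 + 0.043 = 0.07.
Steady-state k*: s·A·k^0.25 = 0.07·k gives k* = (0.18·2.1/0.07)^(1/0.75) ≈ 9.4738.
MPK = 0.25·2.1·9.4738^(-0.75) ≈ 0.0972.
MPK > n+δ = 0.07, so the economy is dynamically efficient (under-saving).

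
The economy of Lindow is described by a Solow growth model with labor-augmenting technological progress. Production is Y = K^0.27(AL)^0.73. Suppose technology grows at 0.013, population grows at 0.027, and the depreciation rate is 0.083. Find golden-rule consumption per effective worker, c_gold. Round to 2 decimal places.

Capital per effective worker breaks even when investment replaces (n + g + δ)·k; here n + g + δ = 0.123.
At the golden rule the marginal product of capital equals n+g+δ: 0.27·k^(0.27−1) = 0.123. Solving, k_gold = (0.27/0.123)^(1/0.73) ≈ 2.9360.
y_gold = 2.9360^0.27 ≈ 1.3375.
c_gold = y_gold − (n+g+δ)·k_gold = 1.3375 − 0.123·2.9360 ≈ 0.9764.

c_gold ≈ 0.98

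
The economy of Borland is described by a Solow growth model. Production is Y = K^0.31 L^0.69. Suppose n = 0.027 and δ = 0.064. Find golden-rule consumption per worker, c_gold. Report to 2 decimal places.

Capital per worker breaks even when investment replaces (n + δ)·k; here n + δ = 0.091.
Maximizing c = f(k) − (n+δ)·k gives f'(k) = n+δ, i.e. 0.31·k^(0.31−1) = 0.091, so k_gold = (0.31/0.091)^(1/0.69) ≈ 5.9085.
y_gold = 5.9085^0.31 ≈ 1.7344.
c_gold = y_gold − (n+δ)·k_gold = 1.7344 − 0.091·5.9085 ≈ 1.1968.

c_gold ≈ 1.20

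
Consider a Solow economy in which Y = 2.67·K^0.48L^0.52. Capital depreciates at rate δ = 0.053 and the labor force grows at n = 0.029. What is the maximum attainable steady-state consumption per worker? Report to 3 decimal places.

c_gold ≈ 17.564

n + δ = 0.029 + 0.053 = 0.082.
Golden rule sets MPK = n+δ: 0.48·2.67·k^(0.48−1) = 0.082, so k_gold = (0.48·2.67/0.082)^(1/0.52) ≈ 197.7133.
y_gold = 2.67·197.7133^0.48 ≈ 33.7760.
c_gold = y_gold − (n+δ)·k_gold = 33.7760 − 0.082·197.7133 ≈ 17.5635.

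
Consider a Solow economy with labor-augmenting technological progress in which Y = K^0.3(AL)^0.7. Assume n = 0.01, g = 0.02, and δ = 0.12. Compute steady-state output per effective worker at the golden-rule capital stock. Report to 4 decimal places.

y_gold ≈ 1.3459

The effective depreciation rate is n + g + δ = 0.01 + 0.02 + 0.12 = 0.15.
Golden rule sets MPK = n+g+δ: 0.3·k^(0.3−1) = 0.15, so k_gold = (0.3/0.15)^(1/0.7) ≈ 2.6918.
Output: y_gold = k_gold^0.3 = 2.6918^0.3 ≈ 1.3459.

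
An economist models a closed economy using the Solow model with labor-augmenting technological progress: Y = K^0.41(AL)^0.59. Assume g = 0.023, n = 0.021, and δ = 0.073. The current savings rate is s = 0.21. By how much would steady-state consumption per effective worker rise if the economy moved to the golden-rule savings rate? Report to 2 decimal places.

Δc ≈ 0.22

Capital per effective worker breaks even when investment replaces (n + g + δ)·k; here n + g + δ = 0.117.
Current steady state (s = 0.21): k* = (0.21/0.117)^(1/0.59) ≈ 2.6950, y* = 2.6950^0.41 ≈ 1.5015, c* = (1−0.21)·1.5015 ≈ 1.1862.
Maximizing c = f(k) − (n+g+δ)·k gives f'(k) = n+g+δ, i.e. 0.41·k^(0.41−1) = 0.117, so k_gold = (0.41/0.117)^(1/0.59) ≈ 8.3762.
y_gold = 8.3762^0.41 ≈ 2.3903, c_gold = y_gold − 0.117·k_gold ≈ 1.4103.
Gain: Δc = 1.4103 − 1.1862 ≈ 0.2241.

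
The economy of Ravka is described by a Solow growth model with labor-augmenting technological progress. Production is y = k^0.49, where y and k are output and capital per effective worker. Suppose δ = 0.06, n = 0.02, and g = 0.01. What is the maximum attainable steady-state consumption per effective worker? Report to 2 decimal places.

Break-even investment rate: n + g + δ = 0.02 + 0.01 + 0.06 = 0.09.
Maximizing c = f(k) − (n+g+δ)·k gives f'(k) = n+g+δ, i.e. 0.49·k^(0.49−1) = 0.09, so k_gold = (0.49/0.09)^(1/0.51) ≈ 27.7362.
y_gold = 27.7362^0.49 ≈ 5.0944.
c_gold = y_gold − (n+g+δ)·k_gold = 5.0944 − 0.09·27.7362 ≈ 2.5981.

c_gold ≈ 2.60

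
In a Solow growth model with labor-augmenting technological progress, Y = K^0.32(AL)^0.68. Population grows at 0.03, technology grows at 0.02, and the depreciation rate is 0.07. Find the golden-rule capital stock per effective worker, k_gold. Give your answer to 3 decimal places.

Capital per effective worker breaks even when investment replaces (n + g + δ)·k; here n + g + δ = 0.12.
At the golden rule the marginal product of capital equals n+g+δ: 0.32·k^(0.32−1) = 0.12. Solving, k_gold = (0.32/0.12)^(1/0.68) ≈ 4.2308.

k_gold ≈ 4.231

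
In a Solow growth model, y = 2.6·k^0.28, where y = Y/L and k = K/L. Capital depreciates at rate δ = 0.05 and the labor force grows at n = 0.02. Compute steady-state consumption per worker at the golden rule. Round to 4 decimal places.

The effective depreciation rate is n + δ = 0.02 + 0.05 = 0.07.
Setting f'(k) = n+δ gives 0.28·2.6·k^(0.28−1) = 0.07, hence k_gold = (0.28·2.6/0.07)^(1/0.72) ≈ 25.8551.
y_gold = 2.6·25.8551^0.28 ≈ 6.4638.
c_gold = y_gold − (n+δ)·k_gold = 6.4638 − 0.07·25.8551 ≈ 4.6539.

c_gold ≈ 4.6539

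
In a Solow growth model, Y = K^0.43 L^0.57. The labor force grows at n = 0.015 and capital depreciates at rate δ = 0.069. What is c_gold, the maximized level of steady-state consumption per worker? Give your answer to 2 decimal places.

c_gold ≈ 1.95

Break-even investment rate: n + δ = 0.015 + 0.069 = 0.084.
Setting f'(k) = n+δ gives 0.43·k^(0.43−1) = 0.084, hence k_gold = (0.43/0.084)^(1/0.57) ≈ 17.5465.
y_gold = 17.5465^0.43 ≈ 3.4277.
c_gold = y_gold − (n+δ)·k_gold = 3.4277 − 0.084·17.5465 ≈ 1.9538.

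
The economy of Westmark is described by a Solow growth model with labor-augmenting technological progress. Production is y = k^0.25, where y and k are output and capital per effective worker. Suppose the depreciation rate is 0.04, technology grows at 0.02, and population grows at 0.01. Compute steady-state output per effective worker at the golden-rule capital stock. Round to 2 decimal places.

The effective depreciation rate is n + g + δ = 0.01 + 0.02 + 0.04 = 0.07.
At the golden rule the marginal product of capital equals n+g+δ: 0.25·k^(0.25−1) = 0.07. Solving, k_gold = (0.25/0.07)^(1/0.75) ≈ 5.4591.
Output: y_gold = k_gold^0.25 = 5.4591^0.25 ≈ 1.5286.

y_gold ≈ 1.53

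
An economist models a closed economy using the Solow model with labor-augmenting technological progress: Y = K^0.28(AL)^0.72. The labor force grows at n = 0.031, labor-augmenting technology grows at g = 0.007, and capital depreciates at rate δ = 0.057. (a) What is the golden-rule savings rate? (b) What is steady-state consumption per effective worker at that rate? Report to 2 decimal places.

n + g + δ = 0.031 + 0.007 + 0.057 = 0.095.
For Cobb-Douglas, s_gold equals capital's share: s_gold = 0.28.
Setting f'(k) = n+g+δ gives 0.28·k^(0.28−1) = 0.095, hence k_gold = (0.28/0.095)^(1/0.72) ≈ 4.4874.
y_gold = 4.4874^0.28 ≈ 1.5225; c_gold = (1−0.28)·y_gold ≈ 1.0962.

(a) s_gold = 0.28; (b) c_gold ≈ 1.10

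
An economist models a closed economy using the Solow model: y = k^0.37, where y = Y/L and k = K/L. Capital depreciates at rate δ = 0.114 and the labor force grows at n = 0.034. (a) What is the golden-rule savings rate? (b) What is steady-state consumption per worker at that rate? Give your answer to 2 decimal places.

(a) s_gold = 0.37; (b) c_gold ≈ 1.08

The effective depreciation rate is n + δ = 0.034 + 0.114 = 0.148.
For Cobb-Douglas, s_gold equals capital's share: s_gold = 0.37.
Golden rule sets MPK = n+δ: 0.37·k^(0.37−1) = 0.148, so k_gold = (0.37/0.148)^(1/0.63) ≈ 4.2820.
y_gold = 4.2820^0.37 ≈ 1.7128; c_gold = (1−0.37)·y_gold ≈ 1.0791.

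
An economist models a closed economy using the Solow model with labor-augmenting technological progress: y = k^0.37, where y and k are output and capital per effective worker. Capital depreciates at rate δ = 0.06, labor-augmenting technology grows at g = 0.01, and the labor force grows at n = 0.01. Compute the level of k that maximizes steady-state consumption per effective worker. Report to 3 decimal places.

k_gold ≈ 11.369

Capital per effective worker breaks even when investment replaces (n + g + δ)·k; here n + g + δ = 0.08.
Maximizing c = f(k) − (n+g+δ)·k gives f'(k) = n+g+δ, i.e. 0.37·k^(0.37−1) = 0.08, so k_gold = (0.37/0.08)^(1/0.63) ≈ 11.3693.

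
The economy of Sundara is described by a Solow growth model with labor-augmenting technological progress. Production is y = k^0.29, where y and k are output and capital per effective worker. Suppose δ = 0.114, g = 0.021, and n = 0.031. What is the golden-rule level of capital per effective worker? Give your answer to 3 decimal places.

n + g + δ = 0.031 + 0.021 + 0.114 = 0.166.
At the golden rule the marginal product of capital equals n+g+δ: 0.29·k^(0.29−1) = 0.166. Solving, k_gold = (0.29/0.166)^(1/0.71) ≈ 2.1941.

k_gold ≈ 2.194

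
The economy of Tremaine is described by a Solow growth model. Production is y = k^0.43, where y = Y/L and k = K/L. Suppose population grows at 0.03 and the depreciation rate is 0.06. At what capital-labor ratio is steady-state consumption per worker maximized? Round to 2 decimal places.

The effective depreciation rate is n + δ = 0.03 + 0.06 = 0.09.
At the golden rule the marginal product of capital equals n+δ: 0.43·k^(0.43−1) = 0.09. Solving, k_gold = (0.43/0.09)^(1/0.57) ≈ 15.5462.

k_gold ≈ 15.55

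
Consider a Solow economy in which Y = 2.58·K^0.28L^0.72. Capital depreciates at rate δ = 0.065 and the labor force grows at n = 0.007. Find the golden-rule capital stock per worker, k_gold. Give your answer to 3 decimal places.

n + δ = 0.007 + 0.065 = 0.072.
Setting f'(k) = n+δ gives 0.28·2.58·k^(0.28−1) = 0.072, hence k_gold = (0.28·2.58/0.072)^(1/0.72) ≈ 24.5978.

k_gold ≈ 24.598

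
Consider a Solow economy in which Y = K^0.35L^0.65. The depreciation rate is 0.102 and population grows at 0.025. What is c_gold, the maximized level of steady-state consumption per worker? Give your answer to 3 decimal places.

Capital per worker breaks even when investment replaces (n + δ)·k; here n + δ = 0.127.
Golden rule sets MPK = n+δ: 0.35·k^(0.35−1) = 0.127, so k_gold = (0.35/0.127)^(1/0.65) ≈ 4.7570.
y_gold = 4.7570^0.35 ≈ 1.7261.
c_gold = y_gold − (n+δ)·k_gold = 1.7261 − 0.127·4.7570 ≈ 1.1220.

c_gold ≈ 1.122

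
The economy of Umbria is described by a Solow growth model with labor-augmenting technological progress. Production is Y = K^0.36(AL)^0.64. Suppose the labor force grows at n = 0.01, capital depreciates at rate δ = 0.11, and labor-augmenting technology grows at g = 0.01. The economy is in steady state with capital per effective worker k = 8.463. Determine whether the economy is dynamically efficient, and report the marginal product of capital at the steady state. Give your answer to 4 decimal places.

Break-even investment rate: n + g + δ = 0.01 + 0.01 + 0.11 = 0.13.
MPK = 0.36·k^(0.36−1) = 0.36·8.463^(-0.64) ≈ 0.0918.
MPK < 0.13, so the economy is dynamically inefficient (over-saving).

dynamically inefficient; MPK ≈ 0.0918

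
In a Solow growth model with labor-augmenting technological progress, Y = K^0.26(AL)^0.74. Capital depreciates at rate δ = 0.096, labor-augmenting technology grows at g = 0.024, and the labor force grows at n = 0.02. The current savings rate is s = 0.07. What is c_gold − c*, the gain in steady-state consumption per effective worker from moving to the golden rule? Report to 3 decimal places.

Δc ≈ 0.191

Capital per effective worker breaks even when investment replaces (n + g + δ)·k; here n + g + δ = 0.14.
Current steady state (s = 0.07): k* = (0.07/0.14)^(1/0.74) ≈ 0.3919, y* = 0.3919^0.26 ≈ 0.7838, c* = (1−0.07)·0.7838 ≈ 0.7290.
Setting f'(k) = n+g+δ gives 0.26·k^(0.26−1) = 0.14, hence k_gold = (0.26/0.14)^(1/0.74) ≈ 2.3084.
y_gold = 2.3084^0.26 ≈ 1.2430, c_gold = y_gold − 0.14·k_gold ≈ 0.9198.
Gain: Δc = 0.9198 − 0.7290 ≈ 0.1908.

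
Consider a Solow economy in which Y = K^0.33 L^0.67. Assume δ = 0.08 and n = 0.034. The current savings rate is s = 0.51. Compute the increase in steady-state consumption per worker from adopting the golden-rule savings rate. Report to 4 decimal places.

Δc ≈ 0.1060

The effective depreciation rate is n + δ = 0.034 + 0.08 = 0.114.
Current steady state (s = 0.51): k* = (0.51/0.114)^(1/0.67) ≈ 9.3571, y* = 9.3571^0.33 ≈ 2.0916, c* = (1−0.51)·2.0916 ≈ 1.0249.
At the golden rule the marginal product of capital equals n+δ: 0.33·k^(0.33−1) = 0.114. Solving, k_gold = (0.33/0.114)^(1/0.67) ≈ 4.8862.
y_gold = 4.8862^0.33 ≈ 1.6880, c_gold = y_gold − 0.114·k_gold ≈ 1.1309.
Gain: Δc = 1.1309 − 1.0249 ≈ 0.1060.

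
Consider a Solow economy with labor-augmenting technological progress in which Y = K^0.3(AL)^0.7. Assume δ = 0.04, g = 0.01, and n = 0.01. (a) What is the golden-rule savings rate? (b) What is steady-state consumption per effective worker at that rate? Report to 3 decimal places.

The effective depreciation rate is n + g + δ = 0.01 + 0.01 + 0.04 = 0.06.
For Cobb-Douglas, s_gold equals capital's share: s_gold = 0.3.
At the golden rule the marginal product of capital equals n+g+δ: 0.3·k^(0.3−1) = 0.06. Solving, k_gold = (0.3/0.06)^(1/0.7) ≈ 9.9662.
y_gold = 9.9662^0.3 ≈ 1.9932; c_gold = (1−0.3)·y_gold ≈ 1.3953.

(a) s_gold = 0.300; (b) c_gold ≈ 1.395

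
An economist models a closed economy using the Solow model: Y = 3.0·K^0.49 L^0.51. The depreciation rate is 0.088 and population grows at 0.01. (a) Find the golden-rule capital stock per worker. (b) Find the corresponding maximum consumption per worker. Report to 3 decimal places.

(a) k_gold ≈ 202.330; (b) c_gold ≈ 20.638

The effective depreciation rate is n + δ = 0.01 + 0.088 = 0.098.
Golden rule sets MPK = n+δ: 0.49·3.0·k^(0.49−1) = 0.098, so k_gold = (0.49·3.0/0.098)^(1/0.51) ≈ 202.3305.
y_gold = 3.0·202.3305^0.49 ≈ 40.4661; c_gold = y_gold − 0.098·k_gold ≈ 20.6377.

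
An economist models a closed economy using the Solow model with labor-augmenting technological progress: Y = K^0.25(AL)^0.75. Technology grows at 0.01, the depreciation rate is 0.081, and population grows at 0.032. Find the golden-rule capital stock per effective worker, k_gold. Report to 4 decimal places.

Break-even investment rate: n + g + δ = 0.032 + 0.01 + 0.081 = 0.123.
At the golden rule the marginal product of capital equals n+g+δ: 0.25·k^(0.25−1) = 0.123. Solving, k_gold = (0.25/0.123)^(1/0.75) ≈ 2.5746.

k_gold ≈ 2.5746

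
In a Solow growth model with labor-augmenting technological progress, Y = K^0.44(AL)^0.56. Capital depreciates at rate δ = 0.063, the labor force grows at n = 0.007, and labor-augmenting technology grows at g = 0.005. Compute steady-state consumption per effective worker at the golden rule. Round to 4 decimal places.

c_gold ≈ 2.2487

n + g + δ = 0.007 + 0.005 + 0.063 = 0.075.
Setting f'(k) = n+g+δ gives 0.44·k^(0.44−1) = 0.075, hence k_gold = (0.44/0.075)^(1/0.56) ≈ 23.5574.
y_gold = 23.5574^0.44 ≈ 4.0155.
c_gold = y_gold − (n+g+δ)·k_gold = 4.0155 − 0.075·23.5574 ≈ 2.2487.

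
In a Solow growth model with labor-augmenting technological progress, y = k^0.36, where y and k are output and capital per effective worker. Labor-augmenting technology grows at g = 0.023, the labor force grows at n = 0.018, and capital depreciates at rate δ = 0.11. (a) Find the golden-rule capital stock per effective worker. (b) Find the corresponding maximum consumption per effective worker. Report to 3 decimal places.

(a) k_gold ≈ 3.887; (b) c_gold ≈ 1.043

The effective depreciation rate is n + g + δ = 0.018 + 0.023 + 0.11 = 0.151.
Golden rule sets MPK = n+g+δ: 0.36·k^(0.36−1) = 0.151, so k_gold = (0.36/0.151)^(1/0.64) ≈ 3.8866.
y_gold = 3.8866^0.36 ≈ 1.6302; c_gold = y_gold − 0.151·k_gold ≈ 1.0433.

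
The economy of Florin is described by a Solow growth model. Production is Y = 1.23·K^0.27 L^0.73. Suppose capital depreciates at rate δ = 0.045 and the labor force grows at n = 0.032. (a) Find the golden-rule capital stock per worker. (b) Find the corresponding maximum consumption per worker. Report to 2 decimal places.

Capital per worker breaks even when investment replaces (n + δ)·k; here n + δ = 0.077.
Golden rule sets MPK = n+δ: 0.27·1.23·k^(0.27−1) = 0.077, so k_gold = (0.27·1.23/0.077)^(1/0.73) ≈ 7.4056.
y_gold = 1.23·7.4056^0.27 ≈ 2.1120; c_gold = y_gold − 0.077·k_gold ≈ 1.5417.

(a) k_gold ≈ 7.41; (b) c_gold ≈ 1.54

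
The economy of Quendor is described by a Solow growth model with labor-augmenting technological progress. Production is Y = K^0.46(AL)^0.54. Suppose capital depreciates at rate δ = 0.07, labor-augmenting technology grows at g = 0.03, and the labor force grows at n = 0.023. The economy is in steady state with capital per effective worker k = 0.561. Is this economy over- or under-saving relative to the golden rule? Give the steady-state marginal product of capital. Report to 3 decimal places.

under-saving; MPK ≈ 0.629

The effective depreciation rate is n + g + δ = 0.023 + 0.03 + 0.07 = 0.123.
MPK = 0.46·k^(0.46−1) = 0.46·0.561^(-0.54) ≈ 0.6285.
MPK > 0.123, so the economy is dynamically efficient (under-saving).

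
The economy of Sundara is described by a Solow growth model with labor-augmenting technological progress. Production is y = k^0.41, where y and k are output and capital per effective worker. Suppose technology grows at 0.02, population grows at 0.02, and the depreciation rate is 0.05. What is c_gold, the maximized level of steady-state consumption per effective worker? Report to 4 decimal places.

n + g + δ = 0.02 + 0.02 + 0.05 = 0.09.
Golden rule sets MPK = n+g+δ: 0.41·k^(0.41−1) = 0.09, so k_gold = (0.41/0.09)^(1/0.59) ≈ 13.0669.
y_gold = 13.0669^0.41 ≈ 2.8683.
c_gold = y_gold − (n+g+δ)·k_gold = 2.8683 − 0.09·13.0669 ≈ 1.6923.

c_gold ≈ 1.6923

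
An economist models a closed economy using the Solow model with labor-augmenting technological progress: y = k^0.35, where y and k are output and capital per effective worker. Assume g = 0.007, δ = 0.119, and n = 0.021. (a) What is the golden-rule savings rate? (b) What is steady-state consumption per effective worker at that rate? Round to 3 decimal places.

The effective depreciation rate is n + g + δ = 0.021 + 0.007 + 0.119 = 0.147.
For Cobb-Douglas, s_gold equals capital's share: s_gold = 0.35.
Maximizing c = f(k) − (n+g+δ)·k gives f'(k) = n+g+δ, i.e. 0.35·k^(0.35−1) = 0.147, so k_gold = (0.35/0.147)^(1/0.65) ≈ 3.7985.
y_gold = 3.7985^0.35 ≈ 1.5954; c_gold = (1−0.35)·y_gold ≈ 1.0370.

(a) s_gold = 0.350; (b) c_gold ≈ 1.037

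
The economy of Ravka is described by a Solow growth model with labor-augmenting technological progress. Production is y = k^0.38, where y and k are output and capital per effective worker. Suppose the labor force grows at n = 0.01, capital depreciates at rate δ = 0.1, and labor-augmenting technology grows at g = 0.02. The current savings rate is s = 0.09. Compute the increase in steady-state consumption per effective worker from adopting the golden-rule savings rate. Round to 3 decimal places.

Δc ≈ 0.470

Break-even investment rate: n + g + δ = 0.01 + 0.02 + 0.1 = 0.13.
Current steady state (s = 0.09): k* = (0.09/0.13)^(1/0.62) ≈ 0.5526, y* = 0.5526^0.38 ≈ 0.7982, c* = (1−0.09)·0.7982 ≈ 0.7264.
At the golden rule the marginal product of capital equals n+g+δ: 0.38·k^(0.38−1) = 0.13. Solving, k_gold = (0.38/0.13)^(1/0.62) ≈ 5.6410.
y_gold = 5.6410^0.38 ≈ 1.9298, c_gold = y_gold − 0.13·k_gold ≈ 1.1965.
Gain: Δc = 1.1965 − 0.7264 ≈ 0.4701.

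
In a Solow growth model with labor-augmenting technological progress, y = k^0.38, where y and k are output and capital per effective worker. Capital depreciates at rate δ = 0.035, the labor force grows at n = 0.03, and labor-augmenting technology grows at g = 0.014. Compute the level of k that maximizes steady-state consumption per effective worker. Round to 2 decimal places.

The effective depreciation rate is n + g + δ = 0.03 + 0.014 + 0.035 = 0.079.
Golden rule sets MPK = n+g+δ: 0.38·k^(0.38−1) = 0.079, so k_gold = (0.38/0.079)^(1/0.62) ≈ 12.5966.

k_gold ≈ 12.60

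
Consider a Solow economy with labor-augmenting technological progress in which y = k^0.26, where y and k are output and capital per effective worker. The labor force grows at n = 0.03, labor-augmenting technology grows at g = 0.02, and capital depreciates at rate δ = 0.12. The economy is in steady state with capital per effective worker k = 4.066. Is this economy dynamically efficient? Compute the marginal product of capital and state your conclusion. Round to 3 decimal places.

dynamically inefficient; MPK ≈ 0.092

Capital per effective worker breaks even when investment replaces (n + g + δ)·k; here n + g + δ = 0.17.
MPK = 0.26·k^(0.26−1) = 0.26·4.066^(-0.74) ≈ 0.0921.
MPK < 0.17, so the economy is dynamically inefficient (over-saving).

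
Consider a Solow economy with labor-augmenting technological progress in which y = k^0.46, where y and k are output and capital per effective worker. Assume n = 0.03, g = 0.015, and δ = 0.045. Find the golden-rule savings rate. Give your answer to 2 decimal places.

s_gold = 0.46

Capital per effective worker breaks even when investment replaces (n + g + δ)·k; here n + g + δ = 0.09.
At the golden rule MPK = n+g+δ, and in any Cobb-Douglas steady state s = (n+g+δ)·k/y = MPK·k/y = capital's share 0.46.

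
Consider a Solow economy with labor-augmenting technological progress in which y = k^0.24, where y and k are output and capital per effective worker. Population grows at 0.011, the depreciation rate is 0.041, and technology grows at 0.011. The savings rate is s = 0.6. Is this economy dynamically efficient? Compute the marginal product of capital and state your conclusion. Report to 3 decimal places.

Capital per effective worker breaks even when investment replaces (n + g + δ)·k; here n + g + δ = 0.063.
Steady-state k*: s·k^0.24 = 0.063·k gives k* = (0.6/0.063)^(1/0.76) ≈ 19.4048.
MPK = 0.24·19.4048^(-0.76) ≈ 0.0252.
MPK < n+g+δ = 0.063, so the economy is dynamically inefficient (over-saving).

dynamically inefficient; MPK ≈ 0.025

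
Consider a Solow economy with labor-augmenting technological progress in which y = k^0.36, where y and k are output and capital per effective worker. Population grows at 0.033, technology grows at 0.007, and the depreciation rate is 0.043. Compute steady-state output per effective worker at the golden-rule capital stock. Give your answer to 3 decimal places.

y_gold ≈ 2.283

Break-even investment rate: n + g + δ = 0.033 + 0.007 + 0.043 = 0.083.
Maximizing c = f(k) − (n+g+δ)·k gives f'(k) = n+g+δ, i.e. 0.36·k^(0.36−1) = 0.083, so k_gold = (0.36/0.083)^(1/0.64) ≈ 9.9006.
Output: y_gold = k_gold^0.36 = 9.9006^0.36 ≈ 2.2826.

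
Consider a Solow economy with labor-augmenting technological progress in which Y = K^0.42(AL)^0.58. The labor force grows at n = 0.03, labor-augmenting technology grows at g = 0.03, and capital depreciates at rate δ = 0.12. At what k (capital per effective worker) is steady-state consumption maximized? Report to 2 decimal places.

k_gold ≈ 4.31

The effective depreciation rate is n + g + δ = 0.03 + 0.03 + 0.12 = 0.18.
At the golden rule the marginal product of capital equals n+g+δ: 0.42·k^(0.42−1) = 0.18. Solving, k_gold = (0.42/0.18)^(1/0.58) ≈ 4.3097.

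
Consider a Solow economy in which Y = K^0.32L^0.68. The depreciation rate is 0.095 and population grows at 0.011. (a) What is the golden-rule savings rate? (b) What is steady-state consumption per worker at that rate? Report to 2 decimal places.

(a) s_gold = 0.32; (b) c_gold ≈ 1.14

n + δ = 0.011 + 0.095 = 0.106.
For Cobb-Douglas, s_gold equals capital's share: s_gold = 0.32.
At the golden rule the marginal product of capital equals n+δ: 0.32·k^(0.32−1) = 0.106. Solving, k_gold = (0.32/0.106)^(1/0.68) ≈ 5.0775.
y_gold = 5.0775^0.32 ≈ 1.6819; c_gold = (1−0.32)·y_gold ≈ 1.1437.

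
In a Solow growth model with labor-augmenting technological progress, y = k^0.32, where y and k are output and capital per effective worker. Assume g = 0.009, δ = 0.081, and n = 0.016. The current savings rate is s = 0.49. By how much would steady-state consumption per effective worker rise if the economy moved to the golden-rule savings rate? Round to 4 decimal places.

Break-even investment rate: n + g + δ = 0.016 + 0.009 + 0.081 = 0.106.
Current steady state (s = 0.49): k* = (0.49/0.106)^(1/0.68) ≈ 9.5012, y* = 9.5012^0.32 ≈ 2.0554, c* = (1−0.49)·2.0554 ≈ 1.0482.
Maximizing c = f(k) − (n+g+δ)·k gives f'(k) = n+g+δ, i.e. 0.32·k^(0.32−1) = 0.106, so k_gold = (0.32/0.106)^(1/0.68) ≈ 5.0775.
y_gold = 5.0775^0.32 ≈ 1.6819, c_gold = y_gold − 0.106·k_gold ≈ 1.1437.
Gain: Δc = 1.1437 − 1.0482 ≈ 0.0955.

Δc ≈ 0.0955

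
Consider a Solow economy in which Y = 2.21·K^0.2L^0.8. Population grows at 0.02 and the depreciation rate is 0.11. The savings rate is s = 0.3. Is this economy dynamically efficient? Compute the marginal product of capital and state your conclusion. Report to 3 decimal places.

dynamically inefficient; MPK ≈ 0.087

n + δ = 0.02 + 0.11 = 0.13.
Steady-state k*: s·A·k^0.2 = 0.13·k gives k* = (0.3·2.21/0.13)^(1/0.8) ≈ 7.6641.
MPK = 0.2·2.21·7.6641^(-0.8) ≈ 0.0867.
MPK < n+δ = 0.13, so the economy is dynamically inefficient (over-saving).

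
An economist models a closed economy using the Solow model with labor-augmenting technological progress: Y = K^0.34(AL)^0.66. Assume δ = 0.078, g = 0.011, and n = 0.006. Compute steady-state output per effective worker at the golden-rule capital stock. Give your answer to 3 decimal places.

y_gold ≈ 1.929

Capital per effective worker breaks even when investment replaces (n + g + δ)·k; here n + g + δ = 0.095.
At the golden rule the marginal product of capital equals n+g+δ: 0.34·k^(0.34−1) = 0.095. Solving, k_gold = (0.34/0.095)^(1/0.66) ≈ 6.9028.
Output: y_gold = k_gold^0.34 = 6.9028^0.34 ≈ 1.9287.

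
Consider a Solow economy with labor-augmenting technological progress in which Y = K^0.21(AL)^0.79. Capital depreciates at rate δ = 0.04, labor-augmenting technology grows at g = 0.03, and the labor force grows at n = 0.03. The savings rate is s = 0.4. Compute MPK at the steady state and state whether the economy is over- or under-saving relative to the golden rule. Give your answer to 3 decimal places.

Break-even investment rate: n + g + δ = 0.03 + 0.03 + 0.04 = 0.1.
Steady-state k*: s·k^0.21 = 0.1·k gives k* = (0.4/0.1)^(1/0.79) ≈ 5.7823.
MPK = 0.21·5.7823^(-0.79) ≈ 0.0525.
MPK < n+g+δ = 0.1, so the economy is dynamically inefficient (over-saving).

over-saving; MPK ≈ 0.052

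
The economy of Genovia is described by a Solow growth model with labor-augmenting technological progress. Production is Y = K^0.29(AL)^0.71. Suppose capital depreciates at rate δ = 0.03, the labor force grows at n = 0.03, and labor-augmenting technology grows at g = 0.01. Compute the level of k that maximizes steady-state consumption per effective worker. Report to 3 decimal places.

n + g + δ = 0.03 + 0.01 + 0.03 = 0.07.
Setting f'(k) = n+g+δ gives 0.29·k^(0.29−1) = 0.07, hence k_gold = (0.29/0.07)^(1/0.71) ≈ 7.4035.

k_gold ≈ 7.403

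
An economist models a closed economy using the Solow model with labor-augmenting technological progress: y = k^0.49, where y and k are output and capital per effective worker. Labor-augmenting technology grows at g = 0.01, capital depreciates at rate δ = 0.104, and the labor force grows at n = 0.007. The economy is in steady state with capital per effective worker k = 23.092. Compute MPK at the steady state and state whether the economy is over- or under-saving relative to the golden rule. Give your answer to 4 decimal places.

Break-even investment rate: n + g + δ = 0.007 + 0.01 + 0.104 = 0.121.
MPK = 0.49·k^(0.49−1) = 0.49·23.092^(-0.51) ≈ 0.0988.
MPK < 0.121, so the economy is dynamically inefficient (over-saving).

over-saving; MPK ≈ 0.0988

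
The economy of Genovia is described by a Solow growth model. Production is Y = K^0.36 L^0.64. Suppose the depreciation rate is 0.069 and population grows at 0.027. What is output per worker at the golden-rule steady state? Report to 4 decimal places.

The effective depreciation rate is n + δ = 0.027 + 0.069 = 0.096.
Maximizing c = f(k) − (n+δ)·k gives f'(k) = n+δ, i.e. 0.36·k^(0.36−1) = 0.096, so k_gold = (0.36/0.096)^(1/0.64) ≈ 7.8872.
Output: y_gold = k_gold^0.36 = 7.8872^0.36 ≈ 2.1033.

y_gold ≈ 2.1033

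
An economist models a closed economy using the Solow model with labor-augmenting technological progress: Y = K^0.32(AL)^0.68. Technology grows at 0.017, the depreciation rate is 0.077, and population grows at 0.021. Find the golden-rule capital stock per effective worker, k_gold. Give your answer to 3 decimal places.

n + g + δ = 0.021 + 0.017 + 0.077 = 0.115.
Maximizing c = f(k) − (n+g+δ)·k gives f'(k) = n+g+δ, i.e. 0.32·k^(0.32−1) = 0.115, so k_gold = (0.32/0.115)^(1/0.68) ≈ 4.5041.

k_gold ≈ 4.504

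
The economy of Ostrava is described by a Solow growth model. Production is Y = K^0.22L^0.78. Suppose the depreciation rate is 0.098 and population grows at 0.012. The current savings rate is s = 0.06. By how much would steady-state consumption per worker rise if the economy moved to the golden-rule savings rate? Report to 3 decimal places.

The effective depreciation rate is n + δ = 0.012 + 0.098 = 0.11.
Current steady state (s = 0.06): k* = (0.06/0.11)^(1/0.78) ≈ 0.4597, y* = 0.4597^0.22 ≈ 0.8429, c* = (1−0.06)·0.8429 ≈ 0.7923.
At the golden rule the marginal product of capital equals n+δ: 0.22·k^(0.22−1) = 0.11. Solving, k_gold = (0.22/0.11)^(1/0.78) ≈ 2.4318.
y_gold = 2.4318^0.22 ≈ 1.2159, c_gold = y_gold − 0.11·k_gold ≈ 0.9484.
Gain: Δc = 0.9484 − 0.7923 ≈ 0.1561.

Δc ≈ 0.156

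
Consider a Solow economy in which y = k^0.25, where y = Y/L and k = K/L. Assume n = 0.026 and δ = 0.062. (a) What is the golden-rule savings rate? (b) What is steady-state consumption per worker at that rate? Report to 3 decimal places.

Break-even investment rate: n + δ = 0.026 + 0.062 = 0.088.
For Cobb-Douglas, s_gold equals capital's share: s_gold = 0.25.
At the golden rule the marginal product of capital equals n+δ: 0.25·k^(0.25−1) = 0.088. Solving, k_gold = (0.25/0.088)^(1/0.75) ≈ 4.0236.
y_gold = 4.0236^0.25 ≈ 1.4163; c_gold = (1−0.25)·y_gold ≈ 1.0622.

(a) s_gold = 0.250; (b) c_gold ≈ 1.062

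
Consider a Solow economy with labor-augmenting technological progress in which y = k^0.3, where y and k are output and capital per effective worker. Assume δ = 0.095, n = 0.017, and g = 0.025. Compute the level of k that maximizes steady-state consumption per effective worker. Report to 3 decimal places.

n + g + δ = 0.017 + 0.025 + 0.095 = 0.137.
Golden rule sets MPK = n+g+δ: 0.3·k^(0.3−1) = 0.137, so k_gold = (0.3/0.137)^(1/0.7) ≈ 3.0640.

k_gold ≈ 3.064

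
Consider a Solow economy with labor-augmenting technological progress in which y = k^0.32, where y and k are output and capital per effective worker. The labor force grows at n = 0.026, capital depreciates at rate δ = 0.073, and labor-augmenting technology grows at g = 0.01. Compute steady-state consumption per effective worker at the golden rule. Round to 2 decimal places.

c_gold ≈ 1.13

The effective depreciation rate is n + g + δ = 0.026 + 0.01 + 0.073 = 0.109.
Golden rule sets MPK = n+g+δ: 0.32·k^(0.32−1) = 0.109, so k_gold = (0.32/0.109)^(1/0.68) ≈ 4.8734.
y_gold = 4.8734^0.32 ≈ 1.6600.
c_gold = y_gold − (n+g+δ)·k_gold = 1.6600 − 0.109·4.8734 ≈ 1.1288.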